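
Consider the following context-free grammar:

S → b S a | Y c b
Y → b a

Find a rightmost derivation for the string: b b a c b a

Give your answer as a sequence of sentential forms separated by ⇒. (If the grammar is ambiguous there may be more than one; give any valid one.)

S ⇒ b S a ⇒ b Y c b a ⇒ b b a c b a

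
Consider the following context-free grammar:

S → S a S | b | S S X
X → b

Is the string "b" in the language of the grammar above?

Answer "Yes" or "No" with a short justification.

Yes - a valid derivation exists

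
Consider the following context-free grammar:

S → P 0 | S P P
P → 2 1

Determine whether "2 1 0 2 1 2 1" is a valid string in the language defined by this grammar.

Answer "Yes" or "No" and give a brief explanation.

Yes - a valid derivation exists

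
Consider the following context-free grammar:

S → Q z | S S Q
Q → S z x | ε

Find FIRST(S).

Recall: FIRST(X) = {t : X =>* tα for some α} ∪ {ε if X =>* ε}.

We compute FIRST(S) using the standard algorithm.
FIRST(Q) = {z, ε}
FIRST(S) = {z}
Therefore, FIRST(S) = {z}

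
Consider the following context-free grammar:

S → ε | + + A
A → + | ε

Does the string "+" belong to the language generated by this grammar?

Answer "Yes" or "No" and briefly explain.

No - no valid derivation exists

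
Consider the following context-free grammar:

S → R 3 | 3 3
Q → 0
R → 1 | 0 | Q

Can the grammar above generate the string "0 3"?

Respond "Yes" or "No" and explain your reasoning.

Yes - a valid derivation exists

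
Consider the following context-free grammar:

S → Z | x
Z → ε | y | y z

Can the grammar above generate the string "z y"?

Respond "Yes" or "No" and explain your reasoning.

No - no valid derivation exists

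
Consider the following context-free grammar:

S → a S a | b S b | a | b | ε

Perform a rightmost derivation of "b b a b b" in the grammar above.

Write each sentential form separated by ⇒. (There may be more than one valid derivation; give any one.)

S ⇒ b S b ⇒ b b S b b ⇒ b b a b b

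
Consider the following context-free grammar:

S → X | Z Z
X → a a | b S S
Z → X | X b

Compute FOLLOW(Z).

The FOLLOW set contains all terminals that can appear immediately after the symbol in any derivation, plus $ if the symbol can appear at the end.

We compute FOLLOW(Z) using the standard algorithm.
FOLLOW(S) starts with {$}.
FIRST(S) = {a, b}
FIRST(X) = {a, b}
FIRST(Z) = {a, b}
FOLLOW(S) = {$, a, b}
FOLLOW(X) = {$, a, b}
FOLLOW(Z) = {$, a, b}
Therefore, FOLLOW(Z) = {$, a, b}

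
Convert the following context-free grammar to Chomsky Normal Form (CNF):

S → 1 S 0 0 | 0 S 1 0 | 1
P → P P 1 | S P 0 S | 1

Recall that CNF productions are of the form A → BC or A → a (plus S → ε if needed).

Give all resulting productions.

T1 → 1; T0 → 0; S → 1; P → 1; S → T1 X0; X0 → S X1; X1 → T0 T0; S → T0 X2; X2 → S X3; X3 → T1 T0; P → P X4; X4 → P T1; P → S X5; X5 → P X6; X6 → T0 S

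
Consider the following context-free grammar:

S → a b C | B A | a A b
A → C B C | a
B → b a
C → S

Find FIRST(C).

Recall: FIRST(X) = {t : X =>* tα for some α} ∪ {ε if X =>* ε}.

We compute FIRST(C) using the standard algorithm.
FIRST(A) = {a, b}
FIRST(B) = {b}
FIRST(C) = {a, b}
FIRST(S) = {a, b}
Therefore, FIRST(C) = {a, b}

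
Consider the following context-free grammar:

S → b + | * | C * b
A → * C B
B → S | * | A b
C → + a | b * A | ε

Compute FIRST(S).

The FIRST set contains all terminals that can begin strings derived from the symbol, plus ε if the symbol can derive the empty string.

We compute FIRST(S) using the standard algorithm.
FIRST(A) = {*}
FIRST(B) = {*, +, b}
FIRST(C) = {+, b, ε}
FIRST(S) = {*, +, b}
Therefore, FIRST(S) = {*, +, b}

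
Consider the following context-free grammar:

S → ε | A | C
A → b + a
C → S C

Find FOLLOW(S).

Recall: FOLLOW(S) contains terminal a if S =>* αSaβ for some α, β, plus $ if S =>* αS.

We compute FOLLOW(S) using the standard algorithm.
FOLLOW(S) starts with {$}.
FIRST(A) = {b}
FIRST(C) = {b}
FIRST(S) = {b, ε}
FOLLOW(A) = {$, b}
FOLLOW(C) = {$, b}
FOLLOW(S) = {$, b}
Therefore, FOLLOW(S) = {$, b}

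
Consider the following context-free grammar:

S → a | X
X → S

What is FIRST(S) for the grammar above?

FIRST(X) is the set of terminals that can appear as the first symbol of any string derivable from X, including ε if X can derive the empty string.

We compute FIRST(S) using the standard algorithm.
FIRST(S) = {a}
FIRST(X) = {a}
Therefore, FIRST(S) = {a}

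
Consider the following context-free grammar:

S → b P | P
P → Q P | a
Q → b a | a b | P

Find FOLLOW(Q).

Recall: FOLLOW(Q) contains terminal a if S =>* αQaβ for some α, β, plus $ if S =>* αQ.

We compute FOLLOW(Q) using the standard algorithm.
FOLLOW(S) starts with {$}.
FIRST(P) = {a, b}
FIRST(Q) = {a, b}
FIRST(S) = {a, b}
FOLLOW(P) = {$, a, b}
FOLLOW(Q) = {a, b}
FOLLOW(S) = {$}
Therefore, FOLLOW(Q) = {a, b}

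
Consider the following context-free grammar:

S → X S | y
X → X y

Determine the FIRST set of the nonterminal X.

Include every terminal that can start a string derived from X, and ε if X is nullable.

We compute FIRST(X) using the standard algorithm.
FIRST(S) = {y}
FIRST(X) = {}
Therefore, FIRST(X) = {}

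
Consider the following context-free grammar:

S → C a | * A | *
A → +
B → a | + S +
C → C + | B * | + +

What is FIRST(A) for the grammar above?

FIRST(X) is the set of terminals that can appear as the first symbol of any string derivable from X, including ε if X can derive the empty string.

We compute FIRST(A) using the standard algorithm.
FIRST(A) = {+}
FIRST(B) = {+, a}
FIRST(C) = {+, a}
FIRST(S) = {*, +, a}
Therefore, FIRST(A) = {+}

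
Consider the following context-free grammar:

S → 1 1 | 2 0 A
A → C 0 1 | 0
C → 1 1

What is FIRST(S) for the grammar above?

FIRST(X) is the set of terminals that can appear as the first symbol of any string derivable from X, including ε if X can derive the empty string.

We compute FIRST(S) using the standard algorithm.
FIRST(A) = {0, 1}
FIRST(C) = {1}
FIRST(S) = {1, 2}
Therefore, FIRST(S) = {1, 2}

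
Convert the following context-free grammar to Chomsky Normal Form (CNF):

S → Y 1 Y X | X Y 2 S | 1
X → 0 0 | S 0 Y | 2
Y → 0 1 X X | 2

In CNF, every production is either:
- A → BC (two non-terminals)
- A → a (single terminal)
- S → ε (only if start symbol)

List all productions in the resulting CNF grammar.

T1 → 1; T2 → 2; S → 1; T0 → 0; X → 2; Y → 2; S → Y X0; X0 → T1 X1; X1 → Y X; S → X X2; X2 → Y X3; X3 → T2 S; X → T0 T0; X → S X4; X4 → T0 Y; Y → T0 X5; X5 → T1 X6; X6 → X X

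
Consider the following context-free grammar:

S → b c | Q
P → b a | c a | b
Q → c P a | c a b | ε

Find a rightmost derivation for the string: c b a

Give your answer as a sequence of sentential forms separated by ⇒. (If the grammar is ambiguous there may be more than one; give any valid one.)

S ⇒ Q ⇒ c P a ⇒ c b a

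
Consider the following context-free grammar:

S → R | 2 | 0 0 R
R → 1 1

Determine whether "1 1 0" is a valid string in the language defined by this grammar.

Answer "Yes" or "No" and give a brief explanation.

No - no valid derivation exists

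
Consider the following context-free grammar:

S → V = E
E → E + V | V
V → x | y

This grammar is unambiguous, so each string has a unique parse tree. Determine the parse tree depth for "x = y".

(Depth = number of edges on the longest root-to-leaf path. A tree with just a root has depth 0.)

3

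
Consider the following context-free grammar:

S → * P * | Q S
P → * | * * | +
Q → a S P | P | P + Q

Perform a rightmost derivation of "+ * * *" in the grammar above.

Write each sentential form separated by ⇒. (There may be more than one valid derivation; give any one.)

S ⇒ Q S ⇒ Q * P * ⇒ Q * * * ⇒ P * * * ⇒ + * * *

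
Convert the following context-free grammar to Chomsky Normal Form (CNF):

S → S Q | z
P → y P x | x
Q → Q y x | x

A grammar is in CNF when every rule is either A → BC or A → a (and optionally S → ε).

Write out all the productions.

S → z; TY → y; TX → x; P → x; Q → x; S → S Q; P → TY X0; X0 → P TX; Q → Q X1; X1 → TY TX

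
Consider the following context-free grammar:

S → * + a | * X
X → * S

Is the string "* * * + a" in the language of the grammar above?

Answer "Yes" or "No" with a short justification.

Yes - a valid derivation exists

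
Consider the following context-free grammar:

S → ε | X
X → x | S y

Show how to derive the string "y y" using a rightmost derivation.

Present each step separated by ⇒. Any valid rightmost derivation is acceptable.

S ⇒ X ⇒ S y ⇒ X y ⇒ S y y ⇒ y y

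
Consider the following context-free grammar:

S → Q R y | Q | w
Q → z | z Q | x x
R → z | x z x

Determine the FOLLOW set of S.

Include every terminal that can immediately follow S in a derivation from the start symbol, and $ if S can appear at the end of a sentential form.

We compute FOLLOW(S) using the standard algorithm.
FOLLOW(S) starts with {$}.
FIRST(Q) = {x, z}
FIRST(R) = {x, z}
FIRST(S) = {w, x, z}
FOLLOW(Q) = {$, x, z}
FOLLOW(R) = {y}
FOLLOW(S) = {$}
Therefore, FOLLOW(S) = {$}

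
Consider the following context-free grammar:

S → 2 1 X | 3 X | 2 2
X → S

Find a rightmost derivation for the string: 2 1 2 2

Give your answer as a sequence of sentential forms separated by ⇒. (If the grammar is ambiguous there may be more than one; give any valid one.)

S ⇒ 2 1 X ⇒ 2 1 S ⇒ 2 1 2 2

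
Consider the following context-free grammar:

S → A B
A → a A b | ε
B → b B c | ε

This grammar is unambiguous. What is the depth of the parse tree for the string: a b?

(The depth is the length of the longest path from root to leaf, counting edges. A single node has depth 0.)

3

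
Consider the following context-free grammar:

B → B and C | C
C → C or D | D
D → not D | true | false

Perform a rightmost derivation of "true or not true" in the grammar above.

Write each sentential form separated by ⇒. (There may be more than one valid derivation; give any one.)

B ⇒ C ⇒ C or D ⇒ C or not D ⇒ C or not true ⇒ D or not true ⇒ true or not true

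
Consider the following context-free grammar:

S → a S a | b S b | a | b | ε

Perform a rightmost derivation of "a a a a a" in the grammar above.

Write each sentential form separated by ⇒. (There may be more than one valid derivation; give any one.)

S ⇒ a S a ⇒ a a S a a ⇒ a a a a a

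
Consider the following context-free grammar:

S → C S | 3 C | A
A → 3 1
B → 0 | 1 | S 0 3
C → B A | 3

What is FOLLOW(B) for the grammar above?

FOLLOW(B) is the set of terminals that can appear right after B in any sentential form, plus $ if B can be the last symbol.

We compute FOLLOW(B) using the standard algorithm.
FOLLOW(S) starts with {$}.
FIRST(A) = {3}
FIRST(B) = {0, 1, 3}
FIRST(C) = {0, 1, 3}
FIRST(S) = {0, 1, 3}
FOLLOW(A) = {$, 0, 1, 3}
FOLLOW(B) = {3}
FOLLOW(C) = {$, 0, 1, 3}
FOLLOW(S) = {$, 0}
Therefore, FOLLOW(B) = {3}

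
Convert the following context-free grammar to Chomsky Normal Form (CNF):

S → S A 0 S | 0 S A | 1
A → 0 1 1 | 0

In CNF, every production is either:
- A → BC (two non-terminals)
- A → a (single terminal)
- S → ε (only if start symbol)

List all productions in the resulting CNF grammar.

T0 → 0; S → 1; T1 → 1; A → 0; S → S X0; X0 → A X1; X1 → T0 S; S → T0 X2; X2 → S A; A → T0 X3; X3 → T1 T1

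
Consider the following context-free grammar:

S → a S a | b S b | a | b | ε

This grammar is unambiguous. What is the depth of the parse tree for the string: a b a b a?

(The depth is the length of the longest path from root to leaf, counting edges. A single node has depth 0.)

3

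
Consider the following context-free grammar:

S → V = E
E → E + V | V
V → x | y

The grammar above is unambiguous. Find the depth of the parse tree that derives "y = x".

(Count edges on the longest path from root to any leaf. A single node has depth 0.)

3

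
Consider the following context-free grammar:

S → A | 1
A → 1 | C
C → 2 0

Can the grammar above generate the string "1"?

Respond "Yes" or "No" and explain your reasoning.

Yes - a valid derivation exists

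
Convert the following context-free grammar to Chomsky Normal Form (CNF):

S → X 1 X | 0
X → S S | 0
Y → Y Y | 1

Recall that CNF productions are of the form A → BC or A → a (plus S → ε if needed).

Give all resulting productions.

T1 → 1; S → 0; X → 0; Y → 1; S → X X0; X0 → T1 X; X → S S; Y → Y Y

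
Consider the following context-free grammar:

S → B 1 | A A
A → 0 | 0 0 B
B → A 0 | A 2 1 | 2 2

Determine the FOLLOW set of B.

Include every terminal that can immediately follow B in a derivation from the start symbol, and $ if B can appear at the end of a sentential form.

We compute FOLLOW(B) using the standard algorithm.
FOLLOW(S) starts with {$}.
FIRST(A) = {0}
FIRST(B) = {0, 2}
FIRST(S) = {0, 2}
FOLLOW(A) = {$, 0, 2}
FOLLOW(B) = {$, 0, 1, 2}
FOLLOW(S) = {$}
Therefore, FOLLOW(B) = {$, 0, 1, 2}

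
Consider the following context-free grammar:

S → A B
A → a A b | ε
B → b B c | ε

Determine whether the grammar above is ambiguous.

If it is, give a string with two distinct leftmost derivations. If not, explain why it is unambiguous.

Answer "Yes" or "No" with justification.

No - the grammar is unambiguous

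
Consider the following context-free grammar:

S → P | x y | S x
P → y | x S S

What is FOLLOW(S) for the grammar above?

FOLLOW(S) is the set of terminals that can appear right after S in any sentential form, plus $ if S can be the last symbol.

We compute FOLLOW(S) using the standard algorithm.
FOLLOW(S) starts with {$}.
FIRST(P) = {x, y}
FIRST(S) = {x, y}
FOLLOW(P) = {$, x, y}
FOLLOW(S) = {$, x, y}
Therefore, FOLLOW(S) = {$, x, y}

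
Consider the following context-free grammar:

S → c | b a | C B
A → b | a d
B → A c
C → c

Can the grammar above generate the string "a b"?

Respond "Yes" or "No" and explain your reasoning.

No - no valid derivation exists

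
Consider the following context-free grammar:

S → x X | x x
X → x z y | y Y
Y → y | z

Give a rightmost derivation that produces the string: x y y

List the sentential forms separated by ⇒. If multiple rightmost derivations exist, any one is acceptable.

S ⇒ x X ⇒ x y Y ⇒ x y y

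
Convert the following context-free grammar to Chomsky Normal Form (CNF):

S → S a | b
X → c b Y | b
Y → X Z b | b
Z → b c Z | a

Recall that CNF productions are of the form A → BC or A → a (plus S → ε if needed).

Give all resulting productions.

TA → a; S → b; TC → c; TB → b; X → b; Y → b; Z → a; S → S TA; X → TC X0; X0 → TB Y; Y → X X1; X1 → Z TB; Z → TB X2; X2 → TC Z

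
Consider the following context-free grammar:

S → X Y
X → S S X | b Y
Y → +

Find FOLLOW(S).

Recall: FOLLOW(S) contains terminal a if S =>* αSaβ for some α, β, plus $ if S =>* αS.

We compute FOLLOW(S) using the standard algorithm.
FOLLOW(S) starts with {$}.
FIRST(S) = {b}
FIRST(X) = {b}
FIRST(Y) = {+}
FOLLOW(S) = {$, b}
FOLLOW(X) = {+}
FOLLOW(Y) = {$, +, b}
Therefore, FOLLOW(S) = {$, b}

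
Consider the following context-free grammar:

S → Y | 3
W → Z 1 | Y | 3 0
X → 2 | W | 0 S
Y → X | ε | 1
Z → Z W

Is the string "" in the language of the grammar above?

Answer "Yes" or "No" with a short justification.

Yes - a valid derivation exists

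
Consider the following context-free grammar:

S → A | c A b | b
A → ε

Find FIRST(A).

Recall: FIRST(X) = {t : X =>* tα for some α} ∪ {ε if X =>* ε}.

We compute FIRST(A) using the standard algorithm.
FIRST(A) = {ε}
FIRST(S) = {b, c, ε}
Therefore, FIRST(A) = {ε}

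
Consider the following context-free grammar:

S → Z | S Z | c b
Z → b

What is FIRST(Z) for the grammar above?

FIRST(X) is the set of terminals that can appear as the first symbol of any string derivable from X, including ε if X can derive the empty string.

We compute FIRST(Z) using the standard algorithm.
FIRST(S) = {b, c}
FIRST(Z) = {b}
Therefore, FIRST(Z) = {b}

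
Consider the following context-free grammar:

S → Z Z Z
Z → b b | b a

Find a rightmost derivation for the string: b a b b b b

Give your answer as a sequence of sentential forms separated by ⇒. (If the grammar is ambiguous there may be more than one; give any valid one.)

S ⇒ Z Z Z ⇒ Z Z b b ⇒ Z b b b b ⇒ b a b b b b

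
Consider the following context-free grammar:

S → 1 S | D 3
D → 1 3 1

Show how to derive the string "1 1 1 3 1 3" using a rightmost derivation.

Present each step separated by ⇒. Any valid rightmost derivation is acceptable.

S ⇒ 1 S ⇒ 1 1 S ⇒ 1 1 D 3 ⇒ 1 1 1 3 1 3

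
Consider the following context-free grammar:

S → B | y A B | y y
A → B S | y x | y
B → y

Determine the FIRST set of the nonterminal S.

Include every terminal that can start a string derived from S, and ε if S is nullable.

We compute FIRST(S) using the standard algorithm.
FIRST(A) = {y}
FIRST(B) = {y}
FIRST(S) = {y}
Therefore, FIRST(S) = {y}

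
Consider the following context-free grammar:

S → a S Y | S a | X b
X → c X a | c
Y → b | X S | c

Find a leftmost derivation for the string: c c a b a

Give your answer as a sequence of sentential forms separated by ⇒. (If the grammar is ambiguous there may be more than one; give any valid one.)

S ⇒ S a ⇒ X b a ⇒ c X a b a ⇒ c c a b a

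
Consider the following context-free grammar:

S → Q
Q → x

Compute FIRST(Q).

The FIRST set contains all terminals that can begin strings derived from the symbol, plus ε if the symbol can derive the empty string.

We compute FIRST(Q) using the standard algorithm.
FIRST(Q) = {x}
FIRST(S) = {x}
Therefore, FIRST(Q) = {x}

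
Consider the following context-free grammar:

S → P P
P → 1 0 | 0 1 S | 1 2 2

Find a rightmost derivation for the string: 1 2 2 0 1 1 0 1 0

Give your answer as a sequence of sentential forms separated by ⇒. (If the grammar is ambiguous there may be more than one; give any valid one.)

S ⇒ P P ⇒ P 0 1 S ⇒ P 0 1 P P ⇒ P 0 1 P 1 0 ⇒ P 0 1 1 0 1 0 ⇒ 1 2 2 0 1 1 0 1 0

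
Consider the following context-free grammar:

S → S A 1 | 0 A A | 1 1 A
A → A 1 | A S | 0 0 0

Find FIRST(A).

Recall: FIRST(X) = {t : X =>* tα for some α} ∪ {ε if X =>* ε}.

We compute FIRST(A) using the standard algorithm.
FIRST(A) = {0}
FIRST(S) = {0, 1}
Therefore, FIRST(A) = {0}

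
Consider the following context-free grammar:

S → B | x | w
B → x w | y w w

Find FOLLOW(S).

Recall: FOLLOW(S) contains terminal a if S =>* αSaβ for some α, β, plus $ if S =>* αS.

We compute FOLLOW(S) using the standard algorithm.
FOLLOW(S) starts with {$}.
FIRST(B) = {x, y}
FIRST(S) = {w, x, y}
FOLLOW(B) = {$}
FOLLOW(S) = {$}
Therefore, FOLLOW(S) = {$}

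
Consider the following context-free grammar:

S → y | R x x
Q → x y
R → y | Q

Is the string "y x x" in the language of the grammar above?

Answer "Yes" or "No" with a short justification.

Yes - a valid derivation exists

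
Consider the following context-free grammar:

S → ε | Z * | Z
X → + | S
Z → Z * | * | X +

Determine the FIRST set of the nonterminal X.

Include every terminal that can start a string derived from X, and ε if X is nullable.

We compute FIRST(X) using the standard algorithm.
FIRST(S) = {*, +, ε}
FIRST(X) = {*, +, ε}
FIRST(Z) = {*, +}
Therefore, FIRST(X) = {*, +, ε}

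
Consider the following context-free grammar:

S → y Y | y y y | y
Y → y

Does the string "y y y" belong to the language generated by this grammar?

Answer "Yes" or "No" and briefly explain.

Yes - a valid derivation exists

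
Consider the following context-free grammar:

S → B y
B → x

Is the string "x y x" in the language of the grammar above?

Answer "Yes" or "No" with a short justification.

No - no valid derivation exists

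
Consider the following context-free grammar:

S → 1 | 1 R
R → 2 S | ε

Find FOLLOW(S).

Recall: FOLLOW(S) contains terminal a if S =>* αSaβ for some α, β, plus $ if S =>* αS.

We compute FOLLOW(S) using the standard algorithm.
FOLLOW(S) starts with {$}.
FIRST(R) = {2, ε}
FIRST(S) = {1}
FOLLOW(R) = {$}
FOLLOW(S) = {$}
Therefore, FOLLOW(S) = {$}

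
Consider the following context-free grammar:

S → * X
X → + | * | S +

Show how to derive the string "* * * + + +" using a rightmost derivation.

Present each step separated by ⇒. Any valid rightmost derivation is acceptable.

S ⇒ * X ⇒ * S + ⇒ * * X + ⇒ * * S + + ⇒ * * * X + + ⇒ * * * + + +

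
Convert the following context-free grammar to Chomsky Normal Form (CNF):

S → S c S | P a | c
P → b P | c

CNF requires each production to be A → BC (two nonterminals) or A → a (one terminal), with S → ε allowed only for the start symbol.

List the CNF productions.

TC → c; TA → a; S → c; TB → b; P → c; S → S X0; X0 → TC S; S → P TA; P → TB P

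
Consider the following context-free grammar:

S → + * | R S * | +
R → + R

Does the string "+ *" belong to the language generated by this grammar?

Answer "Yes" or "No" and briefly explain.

Yes - a valid derivation exists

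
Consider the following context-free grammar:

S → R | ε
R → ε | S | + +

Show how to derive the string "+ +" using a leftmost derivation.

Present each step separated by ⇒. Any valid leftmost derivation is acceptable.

S ⇒ R ⇒ S ⇒ R ⇒ + +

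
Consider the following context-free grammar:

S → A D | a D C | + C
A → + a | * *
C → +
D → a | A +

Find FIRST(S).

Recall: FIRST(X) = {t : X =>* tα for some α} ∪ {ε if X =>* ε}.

We compute FIRST(S) using the standard algorithm.
FIRST(A) = {*, +}
FIRST(C) = {+}
FIRST(D) = {*, +, a}
FIRST(S) = {*, +, a}
Therefore, FIRST(S) = {*, +, a}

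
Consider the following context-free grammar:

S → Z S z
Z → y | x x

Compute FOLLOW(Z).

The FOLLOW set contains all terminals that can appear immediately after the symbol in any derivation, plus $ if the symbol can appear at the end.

We compute FOLLOW(Z) using the standard algorithm.
FOLLOW(S) starts with {$}.
FIRST(S) = {x, y}
FIRST(Z) = {x, y}
FOLLOW(S) = {$, z}
FOLLOW(Z) = {x, y}
Therefore, FOLLOW(Z) = {x, y}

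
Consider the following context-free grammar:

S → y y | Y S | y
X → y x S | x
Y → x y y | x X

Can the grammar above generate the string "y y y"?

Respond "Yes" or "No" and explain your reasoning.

No - no valid derivation exists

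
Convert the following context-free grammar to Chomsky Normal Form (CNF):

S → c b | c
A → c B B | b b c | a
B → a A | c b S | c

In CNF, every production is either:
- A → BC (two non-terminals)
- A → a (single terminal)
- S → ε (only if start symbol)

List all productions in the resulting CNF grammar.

TC → c; TB → b; S → c; A → a; TA → a; B → c; S → TC TB; A → TC X0; X0 → B B; A → TB X1; X1 → TB TC; B → TA A; B → TC X2; X2 → TB S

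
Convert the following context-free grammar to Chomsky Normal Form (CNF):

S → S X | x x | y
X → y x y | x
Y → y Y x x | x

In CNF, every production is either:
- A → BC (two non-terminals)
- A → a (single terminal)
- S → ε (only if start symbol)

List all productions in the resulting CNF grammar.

TX → x; S → y; TY → y; X → x; Y → x; S → S X; S → TX TX; X → TY X0; X0 → TX TY; Y → TY X1; X1 → Y X2; X2 → TX TX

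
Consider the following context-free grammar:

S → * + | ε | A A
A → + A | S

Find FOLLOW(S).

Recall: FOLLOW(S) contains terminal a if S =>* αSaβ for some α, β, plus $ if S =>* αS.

We compute FOLLOW(S) using the standard algorithm.
FOLLOW(S) starts with {$}.
FIRST(A) = {*, +, ε}
FIRST(S) = {*, +, ε}
FOLLOW(A) = {$, *, +}
FOLLOW(S) = {$, *, +}
Therefore, FOLLOW(S) = {$, *, +}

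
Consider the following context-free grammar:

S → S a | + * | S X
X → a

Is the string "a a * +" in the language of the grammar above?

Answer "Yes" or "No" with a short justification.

No - no valid derivation exists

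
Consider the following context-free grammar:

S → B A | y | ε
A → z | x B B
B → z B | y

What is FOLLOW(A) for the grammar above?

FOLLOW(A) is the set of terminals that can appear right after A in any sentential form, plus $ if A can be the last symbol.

We compute FOLLOW(A) using the standard algorithm.
FOLLOW(S) starts with {$}.
FIRST(A) = {x, z}
FIRST(B) = {y, z}
FIRST(S) = {y, z, ε}
FOLLOW(A) = {$}
FOLLOW(B) = {$, x, y, z}
FOLLOW(S) = {$}
Therefore, FOLLOW(A) = {$}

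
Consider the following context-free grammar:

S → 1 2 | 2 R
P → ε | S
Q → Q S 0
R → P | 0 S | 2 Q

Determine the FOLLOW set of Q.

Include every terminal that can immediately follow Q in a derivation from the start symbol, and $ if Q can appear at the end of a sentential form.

We compute FOLLOW(Q) using the standard algorithm.
FOLLOW(S) starts with {$}.
FIRST(P) = {1, 2, ε}
FIRST(Q) = {}
FIRST(R) = {0, 1, 2, ε}
FIRST(S) = {1, 2}
FOLLOW(P) = {$, 0}
FOLLOW(Q) = {$, 0, 1, 2}
FOLLOW(R) = {$, 0}
FOLLOW(S) = {$, 0}
Therefore, FOLLOW(Q) = {$, 0, 1, 2}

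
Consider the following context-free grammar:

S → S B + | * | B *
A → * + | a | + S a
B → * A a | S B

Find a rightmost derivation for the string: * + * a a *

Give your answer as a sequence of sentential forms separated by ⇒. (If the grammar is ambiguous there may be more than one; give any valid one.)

S ⇒ B * ⇒ * A a * ⇒ * + S a a * ⇒ * + * a a *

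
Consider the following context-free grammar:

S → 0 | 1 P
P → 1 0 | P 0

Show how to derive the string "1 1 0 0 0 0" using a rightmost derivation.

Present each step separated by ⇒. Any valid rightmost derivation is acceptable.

S ⇒ 1 P ⇒ 1 P 0 ⇒ 1 P 0 0 ⇒ 1 P 0 0 0 ⇒ 1 1 0 0 0 0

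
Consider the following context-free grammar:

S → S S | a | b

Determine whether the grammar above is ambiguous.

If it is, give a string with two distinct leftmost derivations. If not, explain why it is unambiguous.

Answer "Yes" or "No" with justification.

Yes - the string 'b a a b b b' has two distinct leftmost derivations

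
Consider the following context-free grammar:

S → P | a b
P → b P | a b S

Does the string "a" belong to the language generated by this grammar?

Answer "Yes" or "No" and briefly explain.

No - no valid derivation exists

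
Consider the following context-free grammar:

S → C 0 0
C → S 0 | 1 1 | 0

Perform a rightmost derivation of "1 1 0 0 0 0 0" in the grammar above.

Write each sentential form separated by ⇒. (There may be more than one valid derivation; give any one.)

S ⇒ C 0 0 ⇒ S 0 0 0 ⇒ C 0 0 0 0 0 ⇒ 1 1 0 0 0 0 0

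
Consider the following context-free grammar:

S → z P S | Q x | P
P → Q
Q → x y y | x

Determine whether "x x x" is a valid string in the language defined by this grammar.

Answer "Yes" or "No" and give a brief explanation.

No - no valid derivation exists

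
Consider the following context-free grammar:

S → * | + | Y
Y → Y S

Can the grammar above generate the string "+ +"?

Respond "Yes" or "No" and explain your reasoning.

No - no valid derivation exists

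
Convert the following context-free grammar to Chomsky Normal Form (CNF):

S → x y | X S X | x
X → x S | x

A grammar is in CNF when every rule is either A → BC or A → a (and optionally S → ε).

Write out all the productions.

TX → x; TY → y; S → x; X → x; S → TX TY; S → X X0; X0 → S X; X → TX S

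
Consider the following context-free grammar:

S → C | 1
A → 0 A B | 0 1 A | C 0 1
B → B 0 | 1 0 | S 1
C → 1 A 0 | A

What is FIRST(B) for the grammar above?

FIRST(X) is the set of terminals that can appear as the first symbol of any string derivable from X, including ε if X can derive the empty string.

We compute FIRST(B) using the standard algorithm.
FIRST(A) = {0, 1}
FIRST(B) = {0, 1}
FIRST(C) = {0, 1}
FIRST(S) = {0, 1}
Therefore, FIRST(B) = {0, 1}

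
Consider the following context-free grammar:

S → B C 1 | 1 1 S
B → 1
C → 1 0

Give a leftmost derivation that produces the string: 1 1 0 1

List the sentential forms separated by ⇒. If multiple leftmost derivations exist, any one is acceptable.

S ⇒ B C 1 ⇒ 1 C 1 ⇒ 1 1 0 1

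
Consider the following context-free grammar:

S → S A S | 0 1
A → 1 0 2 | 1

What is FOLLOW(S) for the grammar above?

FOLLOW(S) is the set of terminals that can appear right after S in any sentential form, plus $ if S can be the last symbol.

We compute FOLLOW(S) using the standard algorithm.
FOLLOW(S) starts with {$}.
FIRST(A) = {1}
FIRST(S) = {0}
FOLLOW(A) = {0}
FOLLOW(S) = {$, 1}
Therefore, FOLLOW(S) = {$, 1}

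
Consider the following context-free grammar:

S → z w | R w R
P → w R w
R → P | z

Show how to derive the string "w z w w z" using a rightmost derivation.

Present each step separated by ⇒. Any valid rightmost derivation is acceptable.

S ⇒ R w R ⇒ R w z ⇒ P w z ⇒ w R w w z ⇒ w z w w z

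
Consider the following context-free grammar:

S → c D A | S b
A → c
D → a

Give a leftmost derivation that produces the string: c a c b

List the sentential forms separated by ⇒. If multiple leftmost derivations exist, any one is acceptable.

S ⇒ S b ⇒ c D A b ⇒ c a A b ⇒ c a c b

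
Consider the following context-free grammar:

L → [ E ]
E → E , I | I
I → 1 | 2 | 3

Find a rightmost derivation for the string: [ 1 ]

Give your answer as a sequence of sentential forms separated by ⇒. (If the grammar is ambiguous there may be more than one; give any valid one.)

L ⇒ [ E ] ⇒ [ I ] ⇒ [ 1 ]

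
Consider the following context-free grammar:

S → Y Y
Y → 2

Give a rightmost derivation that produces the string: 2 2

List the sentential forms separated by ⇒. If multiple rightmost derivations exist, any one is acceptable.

S ⇒ Y Y ⇒ Y 2 ⇒ 2 2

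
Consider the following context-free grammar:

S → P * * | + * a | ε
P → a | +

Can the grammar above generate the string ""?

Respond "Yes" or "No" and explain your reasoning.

Yes - a valid derivation exists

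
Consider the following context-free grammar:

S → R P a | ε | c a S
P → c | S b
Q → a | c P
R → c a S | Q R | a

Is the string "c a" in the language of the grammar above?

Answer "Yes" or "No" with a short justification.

Yes - a valid derivation exists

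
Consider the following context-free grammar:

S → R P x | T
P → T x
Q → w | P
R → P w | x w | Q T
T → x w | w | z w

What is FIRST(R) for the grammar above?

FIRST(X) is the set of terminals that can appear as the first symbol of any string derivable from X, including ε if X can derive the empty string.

We compute FIRST(R) using the standard algorithm.
FIRST(P) = {w, x, z}
FIRST(Q) = {w, x, z}
FIRST(R) = {w, x, z}
FIRST(S) = {w, x, z}
FIRST(T) = {w, x, z}
Therefore, FIRST(R) = {w, x, z}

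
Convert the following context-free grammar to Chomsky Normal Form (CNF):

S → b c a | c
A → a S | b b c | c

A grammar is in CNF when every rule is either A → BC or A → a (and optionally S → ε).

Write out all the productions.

TB → b; TC → c; TA → a; S → c; A → c; S → TB X0; X0 → TC TA; A → TA S; A → TB X1; X1 → TB TC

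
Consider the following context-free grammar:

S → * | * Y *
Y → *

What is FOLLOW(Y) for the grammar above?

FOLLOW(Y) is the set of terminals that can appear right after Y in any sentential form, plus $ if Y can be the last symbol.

We compute FOLLOW(Y) using the standard algorithm.
FOLLOW(S) starts with {$}.
FIRST(S) = {*}
FIRST(Y) = {*}
FOLLOW(S) = {$}
FOLLOW(Y) = {*}
Therefore, FOLLOW(Y) = {*}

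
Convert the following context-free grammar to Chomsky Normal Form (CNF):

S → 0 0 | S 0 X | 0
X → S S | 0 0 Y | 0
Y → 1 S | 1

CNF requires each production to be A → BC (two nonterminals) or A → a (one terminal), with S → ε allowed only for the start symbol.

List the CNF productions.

T0 → 0; S → 0; X → 0; T1 → 1; Y → 1; S → T0 T0; S → S X0; X0 → T0 X; X → S S; X → T0 X1; X1 → T0 Y; Y → T1 S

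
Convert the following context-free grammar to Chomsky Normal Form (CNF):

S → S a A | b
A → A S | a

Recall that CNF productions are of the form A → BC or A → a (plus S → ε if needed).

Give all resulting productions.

TA → a; S → b; A → a; S → S X0; X0 → TA A; A → A S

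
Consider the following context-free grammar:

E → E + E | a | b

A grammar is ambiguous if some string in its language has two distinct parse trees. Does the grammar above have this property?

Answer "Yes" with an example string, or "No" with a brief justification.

Yes - the string 'b + a + a + b + b' has two distinct parse trees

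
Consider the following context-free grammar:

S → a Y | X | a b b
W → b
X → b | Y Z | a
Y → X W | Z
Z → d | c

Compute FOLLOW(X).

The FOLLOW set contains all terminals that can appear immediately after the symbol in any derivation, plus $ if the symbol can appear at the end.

We compute FOLLOW(X) using the standard algorithm.
FOLLOW(S) starts with {$}.
FIRST(S) = {a, b, c, d}
FIRST(W) = {b}
FIRST(X) = {a, b, c, d}
FIRST(Y) = {a, b, c, d}
FIRST(Z) = {c, d}
FOLLOW(S) = {$}
FOLLOW(W) = {$, c, d}
FOLLOW(X) = {$, b}
FOLLOW(Y) = {$, c, d}
FOLLOW(Z) = {$, b, c, d}
Therefore, FOLLOW(X) = {$, b}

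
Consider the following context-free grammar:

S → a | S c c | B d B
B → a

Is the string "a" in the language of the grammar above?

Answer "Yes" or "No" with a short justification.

Yes - a valid derivation exists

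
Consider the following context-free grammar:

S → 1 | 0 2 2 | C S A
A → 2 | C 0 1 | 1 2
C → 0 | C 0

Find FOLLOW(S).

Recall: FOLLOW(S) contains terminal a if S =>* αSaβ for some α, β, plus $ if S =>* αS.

We compute FOLLOW(S) using the standard algorithm.
FOLLOW(S) starts with {$}.
FIRST(A) = {0, 1, 2}
FIRST(C) = {0}
FIRST(S) = {0, 1}
FOLLOW(A) = {$, 0, 1, 2}
FOLLOW(C) = {0, 1}
FOLLOW(S) = {$, 0, 1, 2}
Therefore, FOLLOW(S) = {$, 0, 1, 2}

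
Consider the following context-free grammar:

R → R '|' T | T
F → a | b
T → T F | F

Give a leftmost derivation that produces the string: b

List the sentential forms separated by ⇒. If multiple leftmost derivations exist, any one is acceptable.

R ⇒ T ⇒ F ⇒ b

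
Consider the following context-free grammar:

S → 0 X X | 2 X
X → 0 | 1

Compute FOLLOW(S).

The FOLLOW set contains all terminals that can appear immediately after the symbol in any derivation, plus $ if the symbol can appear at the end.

We compute FOLLOW(S) using the standard algorithm.
FOLLOW(S) starts with {$}.
FIRST(S) = {0, 2}
FIRST(X) = {0, 1}
FOLLOW(S) = {$}
FOLLOW(X) = {$, 0, 1}
Therefore, FOLLOW(S) = {$}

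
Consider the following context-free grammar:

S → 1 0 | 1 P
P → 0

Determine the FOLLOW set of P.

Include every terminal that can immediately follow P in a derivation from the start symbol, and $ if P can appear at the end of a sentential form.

We compute FOLLOW(P) using the standard algorithm.
FOLLOW(S) starts with {$}.
FIRST(P) = {0}
FIRST(S) = {1}
FOLLOW(P) = {$}
FOLLOW(S) = {$}
Therefore, FOLLOW(P) = {$}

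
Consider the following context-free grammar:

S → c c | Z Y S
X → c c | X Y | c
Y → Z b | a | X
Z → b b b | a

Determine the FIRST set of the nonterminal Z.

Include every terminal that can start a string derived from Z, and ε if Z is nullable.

We compute FIRST(Z) using the standard algorithm.
FIRST(S) = {a, b, c}
FIRST(X) = {c}
FIRST(Y) = {a, b, c}
FIRST(Z) = {a, b}
Therefore, FIRST(Z) = {a, b}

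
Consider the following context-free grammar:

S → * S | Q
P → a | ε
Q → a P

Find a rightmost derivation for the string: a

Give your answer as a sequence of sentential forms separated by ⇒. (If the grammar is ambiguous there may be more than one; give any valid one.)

S ⇒ Q ⇒ a P ⇒ a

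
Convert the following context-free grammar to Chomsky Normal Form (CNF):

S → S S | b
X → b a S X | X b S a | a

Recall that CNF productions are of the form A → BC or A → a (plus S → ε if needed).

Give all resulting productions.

S → b; TB → b; TA → a; X → a; S → S S; X → TB X0; X0 → TA X1; X1 → S X; X → X X2; X2 → TB X3; X3 → S TA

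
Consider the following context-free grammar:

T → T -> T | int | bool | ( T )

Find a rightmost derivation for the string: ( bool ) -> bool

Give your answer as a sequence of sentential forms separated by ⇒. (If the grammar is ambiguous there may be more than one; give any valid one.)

T ⇒ T -> T ⇒ T -> bool ⇒ ( T ) -> bool ⇒ ( bool ) -> bool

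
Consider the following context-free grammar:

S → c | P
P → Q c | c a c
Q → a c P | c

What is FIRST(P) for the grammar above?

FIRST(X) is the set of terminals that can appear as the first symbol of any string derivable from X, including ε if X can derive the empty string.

We compute FIRST(P) using the standard algorithm.
FIRST(P) = {a, c}
FIRST(Q) = {a, c}
FIRST(S) = {a, c}
Therefore, FIRST(P) = {a, c}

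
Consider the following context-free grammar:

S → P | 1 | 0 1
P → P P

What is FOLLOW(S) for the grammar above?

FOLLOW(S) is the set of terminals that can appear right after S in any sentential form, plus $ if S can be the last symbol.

We compute FOLLOW(S) using the standard algorithm.
FOLLOW(S) starts with {$}.
FIRST(P) = {}
FIRST(S) = {0, 1}
FOLLOW(P) = {$}
FOLLOW(S) = {$}
Therefore, FOLLOW(S) = {$}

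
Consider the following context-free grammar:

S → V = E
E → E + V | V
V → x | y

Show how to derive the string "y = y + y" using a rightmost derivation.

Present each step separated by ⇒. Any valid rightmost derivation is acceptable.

S ⇒ V = E ⇒ V = E + V ⇒ V = E + y ⇒ V = V + y ⇒ V = y + y ⇒ y = y + y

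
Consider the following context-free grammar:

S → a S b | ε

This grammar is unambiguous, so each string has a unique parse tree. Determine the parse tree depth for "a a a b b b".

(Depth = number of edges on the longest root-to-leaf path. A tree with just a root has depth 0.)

4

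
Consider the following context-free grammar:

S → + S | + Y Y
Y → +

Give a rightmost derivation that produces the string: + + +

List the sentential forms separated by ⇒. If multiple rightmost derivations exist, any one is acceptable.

S ⇒ + Y Y ⇒ + Y + ⇒ + + +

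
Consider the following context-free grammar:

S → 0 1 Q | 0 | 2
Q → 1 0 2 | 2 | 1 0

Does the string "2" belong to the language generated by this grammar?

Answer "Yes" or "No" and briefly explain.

Yes - a valid derivation exists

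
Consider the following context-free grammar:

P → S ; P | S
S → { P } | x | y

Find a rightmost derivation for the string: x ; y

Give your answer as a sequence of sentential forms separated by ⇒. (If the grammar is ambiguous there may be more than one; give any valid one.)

P ⇒ S ; P ⇒ S ; S ⇒ S ; y ⇒ x ; y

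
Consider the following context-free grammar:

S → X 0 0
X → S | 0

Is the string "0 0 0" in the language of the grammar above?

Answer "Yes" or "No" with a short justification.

Yes - a valid derivation exists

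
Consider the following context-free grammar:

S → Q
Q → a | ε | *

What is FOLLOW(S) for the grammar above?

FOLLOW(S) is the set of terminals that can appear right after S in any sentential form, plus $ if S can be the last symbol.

We compute FOLLOW(S) using the standard algorithm.
FOLLOW(S) starts with {$}.
FIRST(Q) = {*, a, ε}
FIRST(S) = {*, a, ε}
FOLLOW(Q) = {$}
FOLLOW(S) = {$}
Therefore, FOLLOW(S) = {$}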